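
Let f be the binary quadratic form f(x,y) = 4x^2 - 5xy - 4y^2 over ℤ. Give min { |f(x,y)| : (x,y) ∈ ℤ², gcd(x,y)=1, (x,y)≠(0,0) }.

descent: ρ → (-4,5,4)  [lands on river]
river: ρ → (4,3,-5)
river: ρ → (-5,7,2)
river: ρ → (2,9,-1)
river: ρ → (-1,9,2)
river: ρ → (2,7,-5)
river: ρ → (-5,3,4)
river: ρ → (4,5,-4)
river: ρ → (-4,3,5)
river: ρ → (5,7,-2)
river: ρ → (-2,9,1)
river: ρ → (1,9,-2)
river: ρ → (-2,7,5)
river: ρ → (5,3,-4)
closes: descent 1, river 14
min |a| on river = 1

1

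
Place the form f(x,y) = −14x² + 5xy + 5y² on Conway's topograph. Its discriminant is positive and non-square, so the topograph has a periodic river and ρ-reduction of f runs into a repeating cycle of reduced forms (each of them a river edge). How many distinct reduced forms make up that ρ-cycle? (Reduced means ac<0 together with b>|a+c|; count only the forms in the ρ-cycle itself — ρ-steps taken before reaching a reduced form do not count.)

D = 305, ⌊√D⌋ = 17
descent: ρ → (5,15,-4)  [lands on river]
river: ρ → (-4,17,1)
river: ρ → (1,17,-4)
river: ρ → (-4,15,5)
ρ-cycle length = 4 (tail of 1 descent step not counted)

4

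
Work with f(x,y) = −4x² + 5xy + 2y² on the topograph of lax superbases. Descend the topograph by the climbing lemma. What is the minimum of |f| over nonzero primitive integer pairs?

river: ρ → (2,7,-1)
river: ρ → (-1,7,2)
river: ρ → (2,5,-4)
river: ρ → (-4,3,3)
river: ρ → (3,3,-4)
river: ρ → (-4,5,2)
closes: descent 0, river 6
min |a| on river = 1

1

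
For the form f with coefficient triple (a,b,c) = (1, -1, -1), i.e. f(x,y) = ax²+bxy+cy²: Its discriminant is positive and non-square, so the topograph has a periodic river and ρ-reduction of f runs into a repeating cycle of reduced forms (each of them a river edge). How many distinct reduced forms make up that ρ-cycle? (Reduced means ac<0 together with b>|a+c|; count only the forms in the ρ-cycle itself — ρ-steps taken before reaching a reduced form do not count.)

D = 5, ⌊√D⌋ = 2
descent: ρ → (-1,1,1)  [lands on river]
river: ρ → (1,1,-1)
ρ-cycle length = 2 (tail of 1 descent step not counted)

2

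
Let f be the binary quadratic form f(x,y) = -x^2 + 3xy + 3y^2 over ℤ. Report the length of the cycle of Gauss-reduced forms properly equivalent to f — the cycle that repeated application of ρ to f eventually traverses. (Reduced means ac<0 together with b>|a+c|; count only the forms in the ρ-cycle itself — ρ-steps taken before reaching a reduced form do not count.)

D = 21, ⌊√D⌋ = 4
river: ρ → (3,3,-1)
river: ρ → (-1,3,3)
ρ-cycle length = 2 (tail of 0 descent steps not counted)

2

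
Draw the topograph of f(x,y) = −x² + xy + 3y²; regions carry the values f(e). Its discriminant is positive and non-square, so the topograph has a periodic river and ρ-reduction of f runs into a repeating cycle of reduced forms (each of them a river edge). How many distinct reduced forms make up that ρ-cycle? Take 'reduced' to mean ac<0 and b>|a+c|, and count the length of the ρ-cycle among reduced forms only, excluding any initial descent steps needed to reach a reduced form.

D = 13, ⌊√D⌋ = 3
descent: ρ → (3,-1,-1)
descent: ρ → (-1,3,1)  [lands on river]
river: ρ → (1,3,-1)
ρ-cycle length = 2 (tail of 2 descent steps not counted)

2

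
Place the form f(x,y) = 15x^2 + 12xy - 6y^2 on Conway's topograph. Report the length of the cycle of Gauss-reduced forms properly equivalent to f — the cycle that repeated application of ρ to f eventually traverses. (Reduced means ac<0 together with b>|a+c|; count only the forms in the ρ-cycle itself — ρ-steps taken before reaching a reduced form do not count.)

D = 504, ⌊√D⌋ = 22
river: ρ → (-6,12,15)
river: ρ → (15,18,-3)
river: ρ → (-3,18,15)
river: ρ → (15,12,-6)
ρ-cycle length = 4 (tail of 0 descent steps not counted)

4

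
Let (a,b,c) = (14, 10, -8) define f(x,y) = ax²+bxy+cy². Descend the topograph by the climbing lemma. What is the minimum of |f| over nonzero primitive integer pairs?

river: ρ → (-8,22,2)
river: ρ → (2,22,-8)
river: ρ → (-8,10,14)
river: ρ → (14,18,-4)
river: ρ → (-4,22,4)
river: ρ → (4,18,-14)
river: ρ → (-14,10,8)
river: ρ → (8,22,-2)
river: ρ → (-2,22,8)
river: ρ → (8,10,-14)
river: ρ → (-14,18,4)
river: ρ → (4,22,-4)
river: ρ → (-4,18,14)
river: ρ → (14,10,-8)
closes: descent 0, river 14
min |a| on river = 2

2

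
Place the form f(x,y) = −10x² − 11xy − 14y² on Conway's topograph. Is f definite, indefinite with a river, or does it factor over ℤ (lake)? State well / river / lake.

D = b²−4ac = (-11)² − 4·(-10)·(-14) = -439
D < 0 ⇒ definite ⇒ every region one sign ⇒ single well

well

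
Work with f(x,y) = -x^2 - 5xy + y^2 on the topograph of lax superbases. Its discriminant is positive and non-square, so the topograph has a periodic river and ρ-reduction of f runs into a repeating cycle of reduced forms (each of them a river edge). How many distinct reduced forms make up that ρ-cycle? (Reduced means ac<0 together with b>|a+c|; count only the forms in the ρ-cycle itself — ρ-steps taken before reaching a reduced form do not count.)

D = 29, ⌊√D⌋ = 5
descent: ρ → (1,5,-1)  [lands on river]
river: ρ → (-1,5,1)
ρ-cycle length = 2 (tail of 1 descent step not counted)

2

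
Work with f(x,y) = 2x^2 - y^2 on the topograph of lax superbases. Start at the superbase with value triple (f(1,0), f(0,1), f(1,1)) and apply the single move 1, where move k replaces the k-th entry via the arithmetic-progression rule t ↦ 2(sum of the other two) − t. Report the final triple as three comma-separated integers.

start (2,-1,1) = (f(1,0),f(0,1),f(1,1))
replace slot 1: 2·((-1)+1) − 2 = -2 → (-2,-1,1)

-2,-1,1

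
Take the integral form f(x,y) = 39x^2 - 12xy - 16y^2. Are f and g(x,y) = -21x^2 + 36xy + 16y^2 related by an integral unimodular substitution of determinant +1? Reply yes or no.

D₁ = 2640, D₂ = 2640
river cycle of f (length 6): (-16, 44, 11), (11, 44, -16), (-16, 20, 35), (35, 50, -1), (-1, 50, 35), (35, 20, -16)
river cycle of g (length 8): (16, 28, -29), (-29, 30, 15), (15, 30, -29), (-29, 28, 16), (16, 36, -21), (-21, 48, 4), (4, 48, -21), (-21, 36, 16)
cycles differ ⇒ inequivalent

no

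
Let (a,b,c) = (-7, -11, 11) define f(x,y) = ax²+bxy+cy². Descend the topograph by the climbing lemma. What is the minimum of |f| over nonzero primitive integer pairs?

descent: ρ → (11,11,-7)  [lands on river]
river: ρ → (-7,17,5)
river: ρ → (5,13,-13)
river: ρ → (-13,13,5)
river: ρ → (5,17,-7)
river: ρ → (-7,11,11)
closes: descent 1, river 6
min |a| on river = 5

5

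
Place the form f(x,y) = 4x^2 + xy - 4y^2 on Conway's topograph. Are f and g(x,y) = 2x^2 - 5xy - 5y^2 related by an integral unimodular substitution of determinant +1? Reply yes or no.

D₁ = 65, D₂ = 65
river cycle of f (length 6): (-4, 7, 1), (1, 7, -4), (-4, 1, 4), (4, 7, -1), (-1, 7, 4), (4, 1, -4)
river cycle of g (length 6): (-5, 5, 2), (2, 7, -2), (-2, 5, 5), (5, 5, -2), (-2, 7, 2), (2, 5, -5)
cycles differ ⇒ inequivalent

no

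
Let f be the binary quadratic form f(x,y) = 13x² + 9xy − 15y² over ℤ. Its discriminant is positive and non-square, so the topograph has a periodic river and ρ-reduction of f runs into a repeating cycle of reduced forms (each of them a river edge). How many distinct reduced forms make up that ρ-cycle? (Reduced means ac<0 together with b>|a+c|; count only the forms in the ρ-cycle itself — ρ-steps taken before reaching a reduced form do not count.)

D = 861, ⌊√D⌋ = 29
river: ρ → (-15,21,7)
river: ρ → (7,21,-15)
river: ρ → (-15,9,13)
river: ρ → (13,17,-11)
river: ρ → (-11,27,3)
river: ρ → (3,27,-11)
river: ρ → (-11,17,13)
river: ρ → (13,9,-15)
ρ-cycle length = 8 (tail of 0 descent steps not counted)

8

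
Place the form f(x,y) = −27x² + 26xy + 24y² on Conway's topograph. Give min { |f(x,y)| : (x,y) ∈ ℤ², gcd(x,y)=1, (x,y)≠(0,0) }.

river: ρ → (24,22,-29)
river: ρ → (-29,36,17)
river: ρ → (17,32,-33)
river: ρ → (-33,34,16)
river: ρ → (16,30,-37)
river: ρ → (-37,44,9)
river: ρ → (9,46,-32)
river: ρ → (-32,18,23)
river: ρ → (23,28,-27)
river: ρ → (-27,26,24)
closes: descent 0, river 10
min |a| on river = 9

9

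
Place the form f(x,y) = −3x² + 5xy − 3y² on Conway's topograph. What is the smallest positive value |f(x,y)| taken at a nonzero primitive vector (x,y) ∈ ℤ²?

translate: b→1 (≡-5 mod 6), so (3,-5,3)→(3,1,1)
flip: (3,1,1)→(1,-1,3)
translate: b→1 (≡-1 mod 2), so (1,-1,3)→(1,1,3)
reduced (well bottom): (1,1,3) with a≤c, −a<b≤a
well minimum |f| = |-1| = 1 (negative-definite)

1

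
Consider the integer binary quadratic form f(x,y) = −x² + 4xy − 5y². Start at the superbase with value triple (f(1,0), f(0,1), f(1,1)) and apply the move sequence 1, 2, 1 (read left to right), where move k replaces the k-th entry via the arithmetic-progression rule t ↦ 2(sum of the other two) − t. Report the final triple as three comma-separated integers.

start (-1,-5,-2) = (f(1,0),f(0,1),f(1,1))
replace slot 1: 2·((-5)+(-2)) − (-1) = -13 → (-13,-5,-2)
replace slot 2: 2·((-13)+(-2)) − (-5) = -25 → (-13,-25,-2)
replace slot 1: 2·((-25)+(-2)) − (-13) = -41 → (-41,-25,-2)

-41,-25,-2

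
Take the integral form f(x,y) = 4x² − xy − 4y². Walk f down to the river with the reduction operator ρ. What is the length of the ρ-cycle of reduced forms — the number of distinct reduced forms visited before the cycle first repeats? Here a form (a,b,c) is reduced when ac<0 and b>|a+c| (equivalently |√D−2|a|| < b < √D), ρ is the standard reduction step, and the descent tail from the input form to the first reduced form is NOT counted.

D = 65, ⌊√D⌋ = 8
descent: ρ → (-4,1,4)  [lands on river]
river: ρ → (4,7,-1)
river: ρ → (-1,7,4)
river: ρ → (4,1,-4)
river: ρ → (-4,7,1)
river: ρ → (1,7,-4)
ρ-cycle length = 6 (tail of 1 descent step not counted)

6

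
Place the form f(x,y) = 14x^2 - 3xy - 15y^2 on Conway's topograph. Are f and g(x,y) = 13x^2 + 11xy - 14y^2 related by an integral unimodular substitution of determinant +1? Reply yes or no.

D₁ = 849, D₂ = 849
river cycle of f (length 34): (-15, 3, 14), (14, 25, -4), (-4, 23, 20), (20, 17, -7), (-7, 25, 8), (8, 23, -10), (-10, 17, 14), (14, 11, -13), (-13, 15, 12), (12, 9, -16), … (24 more)
river cycle of g (length 34): (-14, 17, 10), (10, 23, -8), (-8, 25, 7), (7, 17, -20), (-20, 23, 4), (4, 25, -14), (-14, 3, 15), (15, 27, -2), (-2, 29, 1), (1, 29, -2), … (24 more)
cycles differ ⇒ inequivalent

no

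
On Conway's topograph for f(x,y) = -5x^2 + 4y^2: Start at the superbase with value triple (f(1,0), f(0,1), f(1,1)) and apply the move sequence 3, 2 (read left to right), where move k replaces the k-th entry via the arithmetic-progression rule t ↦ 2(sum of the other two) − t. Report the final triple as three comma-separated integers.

start (-5,4,-1) = (f(1,0),f(0,1),f(1,1))
replace slot 3: 2·((-5)+4) − (-1) = -1 → (-5,4,-1)
replace slot 2: 2·((-5)+(-1)) − 4 = -16 → (-5,-16,-1)

-5,-16,-1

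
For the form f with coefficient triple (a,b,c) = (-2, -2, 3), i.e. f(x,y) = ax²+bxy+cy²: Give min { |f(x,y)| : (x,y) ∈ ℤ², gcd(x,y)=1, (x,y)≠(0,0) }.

descent: ρ → (3,2,-2)  [lands on river]
river: ρ → (-2,2,3)
river: ρ → (3,4,-1)
river: ρ → (-1,4,3)
closes: descent 1, river 4
min |a| on river = 1

1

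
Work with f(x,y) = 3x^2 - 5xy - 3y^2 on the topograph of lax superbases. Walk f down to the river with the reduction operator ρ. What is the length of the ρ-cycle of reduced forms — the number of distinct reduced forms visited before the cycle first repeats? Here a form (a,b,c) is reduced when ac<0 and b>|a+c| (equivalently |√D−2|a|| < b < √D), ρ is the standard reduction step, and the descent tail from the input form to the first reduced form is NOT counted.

D = 61, ⌊√D⌋ = 7
descent: ρ → (-3,5,3)  [lands on river]
river: ρ → (3,7,-1)
river: ρ → (-1,7,3)
river: ρ → (3,5,-3)
river: ρ → (-3,7,1)
river: ρ → (1,7,-3)
ρ-cycle length = 6 (tail of 1 descent step not counted)

6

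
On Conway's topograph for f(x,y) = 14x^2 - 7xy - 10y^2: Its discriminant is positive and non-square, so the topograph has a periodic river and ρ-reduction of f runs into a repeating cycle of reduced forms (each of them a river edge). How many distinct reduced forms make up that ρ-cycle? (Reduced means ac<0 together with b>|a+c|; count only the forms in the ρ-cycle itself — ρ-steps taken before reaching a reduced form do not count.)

D = 609, ⌊√D⌋ = 24
descent: ρ → (-10,7,14)  [lands on river]
river: ρ → (14,21,-3)
river: ρ → (-3,21,14)
river: ρ → (14,7,-10)
river: ρ → (-10,13,11)
river: ρ → (11,9,-12)
river: ρ → (-12,15,8)
river: ρ → (8,17,-10)
river: ρ → (-10,23,2)
river: ρ → (2,21,-21)
river: ρ → (-21,21,2)
river: ρ → (2,23,-10)
river: ρ → (-10,17,8)
river: ρ → (8,15,-12)
river: ρ → (-12,9,11)
river: ρ → (11,13,-10)
ρ-cycle length = 16 (tail of 1 descent step not counted)

16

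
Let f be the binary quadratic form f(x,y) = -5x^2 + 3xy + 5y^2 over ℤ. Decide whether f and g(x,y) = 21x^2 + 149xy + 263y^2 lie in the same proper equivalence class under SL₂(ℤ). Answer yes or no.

D₁ = 109, D₂ = 109
river cycle of f (length 14): (5, 7, -3), (-3, 5, 7), (7, 9, -1), (-1, 9, 7), (7, 5, -3), (-3, 7, 5), (5, 3, -5), (-5, 7, 3), (3, 5, -7), (-7, 9, 1), … (4 more)
river cycle of g (length 14): (3, 7, -5), (-5, 3, 5), (5, 7, -3), (-3, 5, 7), (7, 9, -1), (-1, 9, 7), (7, 5, -3), (-3, 7, 5), (5, 3, -5), (-5, 7, 3), … (4 more)
cycles coincide ⇒ equivalent

yes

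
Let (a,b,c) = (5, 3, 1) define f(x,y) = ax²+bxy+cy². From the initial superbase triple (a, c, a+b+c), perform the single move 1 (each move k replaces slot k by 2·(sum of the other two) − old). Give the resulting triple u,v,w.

start (5,1,9) = (f(1,0),f(0,1),f(1,1))
replace slot 1: 2·(1+9) − 5 = 15 → (15,1,9)

15,1,9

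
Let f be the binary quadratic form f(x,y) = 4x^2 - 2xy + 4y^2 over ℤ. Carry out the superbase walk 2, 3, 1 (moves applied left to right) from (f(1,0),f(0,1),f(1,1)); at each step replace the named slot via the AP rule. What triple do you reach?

start (4,4,6) = (f(1,0),f(0,1),f(1,1))
replace slot 2: 2·(4+6) − 4 = 16 → (4,16,6)
replace slot 3: 2·(4+16) − 6 = 34 → (4,16,34)
replace slot 1: 2·(16+34) − 4 = 96 → (96,16,34)

96,16,34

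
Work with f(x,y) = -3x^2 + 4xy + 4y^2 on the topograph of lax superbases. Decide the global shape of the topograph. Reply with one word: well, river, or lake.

D = b²−4ac = 4² − 4·(-3)·4 = 64
D = 8² is a perfect square ⇒ form factors over ℤ ⇒ lakes

lake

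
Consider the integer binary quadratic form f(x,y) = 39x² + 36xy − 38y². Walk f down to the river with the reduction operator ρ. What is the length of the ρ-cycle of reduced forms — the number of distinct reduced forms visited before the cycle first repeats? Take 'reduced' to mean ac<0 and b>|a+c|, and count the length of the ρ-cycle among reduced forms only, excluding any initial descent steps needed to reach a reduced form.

D = 7224, ⌊√D⌋ = 84
river: ρ → (-38,40,37)
river: ρ → (37,34,-41)
river: ρ → (-41,48,30)
river: ρ → (30,72,-17)
river: ρ → (-17,64,46)
river: ρ → (46,28,-35)
river: ρ → (-35,42,39)
river: ρ → (39,36,-38)
ρ-cycle length = 8 (tail of 0 descent steps not counted)

8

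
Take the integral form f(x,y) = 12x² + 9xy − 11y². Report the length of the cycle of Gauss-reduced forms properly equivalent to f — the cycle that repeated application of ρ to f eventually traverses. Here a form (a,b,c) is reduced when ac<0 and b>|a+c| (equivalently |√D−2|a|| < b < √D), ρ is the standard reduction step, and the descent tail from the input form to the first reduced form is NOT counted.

D = 609, ⌊√D⌋ = 24
river: ρ → (-11,13,10)
river: ρ → (10,7,-14)
river: ρ → (-14,21,3)
river: ρ → (3,21,-14)
river: ρ → (-14,7,10)
river: ρ → (10,13,-11)
river: ρ → (-11,9,12)
river: ρ → (12,15,-8)
river: ρ → (-8,17,10)
river: ρ → (10,23,-2)
river: ρ → (-2,21,21)
river: ρ → (21,21,-2)
river: ρ → (-2,23,10)
river: ρ → (10,17,-8)
river: ρ → (-8,15,12)
river: ρ → (12,9,-11)
ρ-cycle length = 16 (tail of 0 descent steps not counted)

16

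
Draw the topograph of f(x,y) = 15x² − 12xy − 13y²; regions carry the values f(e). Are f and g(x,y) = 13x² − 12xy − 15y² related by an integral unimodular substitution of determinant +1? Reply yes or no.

D₁ = 924, D₂ = 924
river cycle of f (length 8): (-13, 12, 15), (15, 18, -10), (-10, 22, 11), (11, 22, -10), (-10, 18, 15), (15, 12, -13), (-13, 14, 14), (14, 14, -13)
river cycle of g (length 8): (-15, 12, 13), (13, 14, -14), (-14, 14, 13), (13, 12, -15), (-15, 18, 10), (10, 22, -11), (-11, 22, 10), (10, 18, -15)
cycles differ ⇒ inequivalent

no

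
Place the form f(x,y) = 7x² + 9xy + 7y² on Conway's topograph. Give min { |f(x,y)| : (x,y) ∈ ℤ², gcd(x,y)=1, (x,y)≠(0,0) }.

translate: b→-5 (≡9 mod 14), so (7,9,7)→(7,-5,5)
flip: (7,-5,5)→(5,5,7)
reduced (well bottom): (5,5,7) with a≤c, −a<b≤a
well minimum = a = 5

5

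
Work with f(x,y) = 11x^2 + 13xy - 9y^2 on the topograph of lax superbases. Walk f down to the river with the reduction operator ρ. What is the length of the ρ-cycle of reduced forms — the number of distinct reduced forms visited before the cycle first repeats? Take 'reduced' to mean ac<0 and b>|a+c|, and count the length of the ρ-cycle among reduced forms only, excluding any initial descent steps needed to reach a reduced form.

D = 565, ⌊√D⌋ = 23
river: ρ → (-9,23,1)
river: ρ → (1,23,-9)
river: ρ → (-9,13,11)
river: ρ → (11,9,-11)
river: ρ → (-11,13,9)
river: ρ → (9,23,-1)
river: ρ → (-1,23,9)
river: ρ → (9,13,-11)
river: ρ → (-11,9,11)
river: ρ → (11,13,-9)
ρ-cycle length = 10 (tail of 0 descent steps not counted)

10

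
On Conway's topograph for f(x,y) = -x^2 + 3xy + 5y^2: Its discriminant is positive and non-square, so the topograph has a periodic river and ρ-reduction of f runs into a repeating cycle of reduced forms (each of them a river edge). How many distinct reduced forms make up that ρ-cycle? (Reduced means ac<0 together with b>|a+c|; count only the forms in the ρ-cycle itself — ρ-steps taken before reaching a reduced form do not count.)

D = 29, ⌊√D⌋ = 5
descent: ρ → (5,-3,-1)
descent: ρ → (-1,5,1)  [lands on river]
river: ρ → (1,5,-1)
ρ-cycle length = 2 (tail of 2 descent steps not counted)

2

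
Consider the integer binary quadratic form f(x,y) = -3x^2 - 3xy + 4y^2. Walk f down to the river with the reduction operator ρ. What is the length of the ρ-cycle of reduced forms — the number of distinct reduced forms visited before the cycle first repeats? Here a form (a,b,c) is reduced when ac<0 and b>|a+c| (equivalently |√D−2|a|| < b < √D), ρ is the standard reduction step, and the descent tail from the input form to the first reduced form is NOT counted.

D = 57, ⌊√D⌋ = 7
descent: ρ → (4,3,-3)  [lands on river]
river: ρ → (-3,3,4)
river: ρ → (4,5,-2)
river: ρ → (-2,7,1)
river: ρ → (1,7,-2)
river: ρ → (-2,5,4)
ρ-cycle length = 6 (tail of 1 descent step not counted)

6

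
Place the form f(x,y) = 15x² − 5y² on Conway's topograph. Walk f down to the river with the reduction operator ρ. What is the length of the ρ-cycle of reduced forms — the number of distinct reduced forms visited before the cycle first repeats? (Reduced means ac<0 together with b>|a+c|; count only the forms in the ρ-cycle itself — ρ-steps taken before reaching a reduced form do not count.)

D = 300, ⌊√D⌋ = 17
descent: ρ → (-5,10,10)  [lands on river]
river: ρ → (10,10,-5)
ρ-cycle length = 2 (tail of 1 descent step not counted)

2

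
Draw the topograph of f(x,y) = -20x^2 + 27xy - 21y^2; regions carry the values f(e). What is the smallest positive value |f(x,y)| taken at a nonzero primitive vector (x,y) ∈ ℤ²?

translate: b→13 (≡-27 mod 40), so (20,-27,21)→(20,13,14)
flip: (20,13,14)→(14,-13,20)
reduced (well bottom): (14,-13,20) with a≤c, −a<b≤a
well minimum |f| = |-14| = 14 (negative-definite)

14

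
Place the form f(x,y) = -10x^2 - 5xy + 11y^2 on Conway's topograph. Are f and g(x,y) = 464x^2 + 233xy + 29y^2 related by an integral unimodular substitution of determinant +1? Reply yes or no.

D₁ = 465, D₂ = 465
river cycle of f (length 10): (11, 5, -10), (-10, 15, 6), (6, 21, -1), (-1, 21, 6), (6, 15, -10), (-10, 5, 11), (11, 17, -4), (-4, 15, 15), (15, 15, -4), (-4, 17, 11)
river cycle of g (length 10): (-4, 17, 11), (11, 5, -10), (-10, 15, 6), (6, 21, -1), (-1, 21, 6), (6, 15, -10), (-10, 5, 11), (11, 17, -4), (-4, 15, 15), (15, 15, -4)
cycles coincide ⇒ equivalent

yes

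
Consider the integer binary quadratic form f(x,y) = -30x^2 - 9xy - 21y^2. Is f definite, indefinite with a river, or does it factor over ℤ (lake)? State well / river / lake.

D = b²−4ac = (-9)² − 4·(-30)·(-21) = -2439
D < 0 ⇒ definite ⇒ every region one sign ⇒ single well

well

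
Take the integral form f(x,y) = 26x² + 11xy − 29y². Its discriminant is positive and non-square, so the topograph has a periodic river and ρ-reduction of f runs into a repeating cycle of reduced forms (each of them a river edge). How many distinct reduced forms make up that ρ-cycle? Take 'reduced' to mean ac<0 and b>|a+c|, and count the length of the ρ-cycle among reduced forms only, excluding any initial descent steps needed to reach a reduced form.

D = 3137, ⌊√D⌋ = 56
river: ρ → (-29,47,8)
river: ρ → (8,49,-23)
river: ρ → (-23,43,14)
river: ρ → (14,41,-26)
river: ρ → (-26,11,29)
river: ρ → (29,47,-8)
river: ρ → (-8,49,23)
river: ρ → (23,43,-14)
river: ρ → (-14,41,26)
river: ρ → (26,11,-29)
ρ-cycle length = 10 (tail of 0 descent steps not counted)

10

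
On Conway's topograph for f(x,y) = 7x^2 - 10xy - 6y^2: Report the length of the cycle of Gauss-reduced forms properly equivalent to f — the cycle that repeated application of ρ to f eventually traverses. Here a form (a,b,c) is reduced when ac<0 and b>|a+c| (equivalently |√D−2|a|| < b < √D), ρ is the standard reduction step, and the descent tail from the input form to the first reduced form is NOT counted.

D = 268, ⌊√D⌋ = 16
descent: ρ → (-6,10,7)  [lands on river]
river: ρ → (7,4,-9)
river: ρ → (-9,14,2)
river: ρ → (2,14,-9)
river: ρ → (-9,4,7)
river: ρ → (7,10,-6)
river: ρ → (-6,14,3)
river: ρ → (3,16,-1)
river: ρ → (-1,16,3)
river: ρ → (3,14,-6)
ρ-cycle length = 10 (tail of 1 descent step not counted)

10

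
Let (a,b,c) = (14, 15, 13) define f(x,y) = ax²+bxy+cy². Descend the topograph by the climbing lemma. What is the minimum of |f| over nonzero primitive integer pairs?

translate: b→-13 (≡15 mod 28), so (14,15,13)→(14,-13,12)
flip: (14,-13,12)→(12,13,14)
translate: b→-11 (≡13 mod 24), so (12,13,14)→(12,-11,13)
reduced (well bottom): (12,-11,13) with a≤c, −a<b≤a
well minimum = a = 12

12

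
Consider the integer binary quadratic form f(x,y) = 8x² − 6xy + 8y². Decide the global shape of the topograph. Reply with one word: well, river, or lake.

D = b²−4ac = (-6)² − 4·8·8 = -220
D < 0 ⇒ definite ⇒ every region one sign ⇒ single well

well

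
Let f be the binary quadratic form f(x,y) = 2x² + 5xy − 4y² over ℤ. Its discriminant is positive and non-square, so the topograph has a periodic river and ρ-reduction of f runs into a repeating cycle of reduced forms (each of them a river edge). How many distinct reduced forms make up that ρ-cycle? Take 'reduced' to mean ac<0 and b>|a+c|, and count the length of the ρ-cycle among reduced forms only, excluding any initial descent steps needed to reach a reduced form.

D = 57, ⌊√D⌋ = 7
river: ρ → (-4,3,3)
river: ρ → (3,3,-4)
river: ρ → (-4,5,2)
river: ρ → (2,7,-1)
river: ρ → (-1,7,2)
river: ρ → (2,5,-4)
ρ-cycle length = 6 (tail of 0 descent steps not counted)

6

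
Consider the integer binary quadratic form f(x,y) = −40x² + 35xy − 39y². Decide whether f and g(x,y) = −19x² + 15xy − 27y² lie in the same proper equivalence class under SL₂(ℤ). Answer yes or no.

D₁ = -5015, D₂ = -1827
discriminants differ ⇒ not SL₂(ℤ)-equivalent

no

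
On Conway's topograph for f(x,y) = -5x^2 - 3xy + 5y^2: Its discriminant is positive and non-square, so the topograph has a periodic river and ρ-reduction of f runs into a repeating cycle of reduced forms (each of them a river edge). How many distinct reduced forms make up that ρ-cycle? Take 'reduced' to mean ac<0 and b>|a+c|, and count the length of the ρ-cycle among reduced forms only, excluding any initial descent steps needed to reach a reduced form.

D = 109, ⌊√D⌋ = 10
descent: ρ → (5,3,-5)  [lands on river]
river: ρ → (-5,7,3)
river: ρ → (3,5,-7)
river: ρ → (-7,9,1)
river: ρ → (1,9,-7)
river: ρ → (-7,5,3)
river: ρ → (3,7,-5)
river: ρ → (-5,3,5)
river: ρ → (5,7,-3)
river: ρ → (-3,5,7)
river: ρ → (7,9,-1)
river: ρ → (-1,9,7)
river: ρ → (7,5,-3)
river: ρ → (-3,7,5)
ρ-cycle length = 14 (tail of 1 descent step not counted)

14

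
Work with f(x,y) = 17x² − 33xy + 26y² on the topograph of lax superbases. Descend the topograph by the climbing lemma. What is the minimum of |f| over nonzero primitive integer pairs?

translate: b→1 (≡-33 mod 34), so (17,-33,26)→(17,1,10)
flip: (17,1,10)→(10,-1,17)
reduced (well bottom): (10,-1,17) with a≤c, −a<b≤a
well minimum = a = 10

10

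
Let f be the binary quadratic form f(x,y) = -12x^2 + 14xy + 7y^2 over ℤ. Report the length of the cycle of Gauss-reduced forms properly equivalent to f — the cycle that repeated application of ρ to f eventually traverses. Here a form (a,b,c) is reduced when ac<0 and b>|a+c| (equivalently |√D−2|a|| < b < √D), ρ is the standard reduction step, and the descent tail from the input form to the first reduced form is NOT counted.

D = 532, ⌊√D⌋ = 23
river: ρ → (7,14,-12)
river: ρ → (-12,10,9)
river: ρ → (9,8,-13)
river: ρ → (-13,18,4)
river: ρ → (4,22,-3)
river: ρ → (-3,20,11)
river: ρ → (11,2,-12)
river: ρ → (-12,22,1)
river: ρ → (1,22,-12)
river: ρ → (-12,2,11)
river: ρ → (11,20,-3)
river: ρ → (-3,22,4)
river: ρ → (4,18,-13)
river: ρ → (-13,8,9)
river: ρ → (9,10,-12)
river: ρ → (-12,14,7)
ρ-cycle length = 16 (tail of 0 descent steps not counted)

16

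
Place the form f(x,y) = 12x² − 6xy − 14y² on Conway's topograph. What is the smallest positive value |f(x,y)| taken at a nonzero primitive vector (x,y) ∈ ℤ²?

descent: ρ → (-14,6,12)  [lands on river]
river: ρ → (12,18,-8)
river: ρ → (-8,14,16)
river: ρ → (16,18,-6)
river: ρ → (-6,18,16)
river: ρ → (16,14,-8)
river: ρ → (-8,18,12)
river: ρ → (12,6,-14)
river: ρ → (-14,22,4)
river: ρ → (4,26,-2)
river: ρ → (-2,26,4)
river: ρ → (4,22,-14)
closes: descent 1, river 12
min |a| on river = 2

2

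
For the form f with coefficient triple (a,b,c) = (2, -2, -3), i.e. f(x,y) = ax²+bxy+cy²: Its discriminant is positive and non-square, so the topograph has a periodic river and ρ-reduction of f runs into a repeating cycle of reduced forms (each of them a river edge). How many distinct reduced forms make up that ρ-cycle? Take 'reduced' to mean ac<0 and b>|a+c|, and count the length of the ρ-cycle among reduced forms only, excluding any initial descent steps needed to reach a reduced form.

D = 28, ⌊√D⌋ = 5
descent: ρ → (-3,2,2)  [lands on river]
river: ρ → (2,2,-3)
river: ρ → (-3,4,1)
river: ρ → (1,4,-3)
ρ-cycle length = 4 (tail of 1 descent step not counted)

4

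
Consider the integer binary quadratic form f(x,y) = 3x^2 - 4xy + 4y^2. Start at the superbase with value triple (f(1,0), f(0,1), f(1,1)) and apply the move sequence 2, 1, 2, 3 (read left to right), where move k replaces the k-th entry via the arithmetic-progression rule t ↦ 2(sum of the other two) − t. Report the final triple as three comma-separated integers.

start (3,4,3) = (f(1,0),f(0,1),f(1,1))
replace slot 2: 2·(3+3) − 4 = 8 → (3,8,3)
replace slot 1: 2·(8+3) − 3 = 19 → (19,8,3)
replace slot 2: 2·(19+3) − 8 = 36 → (19,36,3)
replace slot 3: 2·(19+36) − 3 = 107 → (19,36,107)

19,36,107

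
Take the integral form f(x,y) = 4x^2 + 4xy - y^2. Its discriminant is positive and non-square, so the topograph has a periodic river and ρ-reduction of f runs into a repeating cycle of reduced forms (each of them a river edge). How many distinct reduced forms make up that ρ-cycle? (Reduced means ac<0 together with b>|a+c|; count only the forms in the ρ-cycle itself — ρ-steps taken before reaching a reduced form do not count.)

D = 32, ⌊√D⌋ = 5
river: ρ → (-1,4,4)
river: ρ → (4,4,-1)
ρ-cycle length = 2 (tail of 0 descent steps not counted)

2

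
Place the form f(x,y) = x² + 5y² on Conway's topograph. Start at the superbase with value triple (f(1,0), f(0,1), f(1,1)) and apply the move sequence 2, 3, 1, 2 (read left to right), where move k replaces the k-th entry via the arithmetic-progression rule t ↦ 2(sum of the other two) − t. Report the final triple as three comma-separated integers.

start (1,5,6) = (f(1,0),f(0,1),f(1,1))
replace slot 2: 2·(1+6) − 5 = 9 → (1,9,6)
replace slot 3: 2·(1+9) − 6 = 14 → (1,9,14)
replace slot 1: 2·(9+14) − 1 = 45 → (45,9,14)
replace slot 2: 2·(45+14) − 9 = 109 → (45,109,14)

45,109,14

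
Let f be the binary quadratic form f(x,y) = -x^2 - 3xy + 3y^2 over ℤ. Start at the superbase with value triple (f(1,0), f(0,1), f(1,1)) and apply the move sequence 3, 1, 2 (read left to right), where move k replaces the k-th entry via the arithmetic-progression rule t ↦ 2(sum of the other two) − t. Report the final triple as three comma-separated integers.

start (-1,3,-1) = (f(1,0),f(0,1),f(1,1))
replace slot 3: 2·((-1)+3) − (-1) = 5 → (-1,3,5)
replace slot 1: 2·(3+5) − (-1) = 17 → (17,3,5)
replace slot 2: 2·(17+5) − 3 = 41 → (17,41,5)

17,41,5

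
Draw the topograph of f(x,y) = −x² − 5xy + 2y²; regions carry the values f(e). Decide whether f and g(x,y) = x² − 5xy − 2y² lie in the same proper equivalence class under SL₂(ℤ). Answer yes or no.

D₁ = 33, D₂ = 33
river cycle of f (length 4): (2, 5, -1), (-1, 5, 2), (2, 3, -3), (-3, 3, 2)
river cycle of g (length 4): (-2, 5, 1), (1, 5, -2), (-2, 3, 3), (3, 3, -2)
cycles differ ⇒ inequivalent

no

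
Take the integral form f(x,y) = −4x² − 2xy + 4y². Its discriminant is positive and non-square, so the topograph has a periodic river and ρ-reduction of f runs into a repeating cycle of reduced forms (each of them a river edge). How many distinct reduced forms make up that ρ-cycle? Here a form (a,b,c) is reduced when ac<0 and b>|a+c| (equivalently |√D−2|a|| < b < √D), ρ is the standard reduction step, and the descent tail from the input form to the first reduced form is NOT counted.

D = 68, ⌊√D⌋ = 8
descent: ρ → (4,2,-4)  [lands on river]
river: ρ → (-4,6,2)
river: ρ → (2,6,-4)
river: ρ → (-4,2,4)
river: ρ → (4,6,-2)
river: ρ → (-2,6,4)
ρ-cycle length = 6 (tail of 1 descent step not counted)

6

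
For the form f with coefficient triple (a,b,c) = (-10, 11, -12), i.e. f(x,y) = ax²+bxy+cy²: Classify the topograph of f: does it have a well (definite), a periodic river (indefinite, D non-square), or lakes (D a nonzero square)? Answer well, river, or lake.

D = b²−4ac = 11² − 4·(-10)·(-12) = -359
D < 0 ⇒ definite ⇒ every region one sign ⇒ single well

well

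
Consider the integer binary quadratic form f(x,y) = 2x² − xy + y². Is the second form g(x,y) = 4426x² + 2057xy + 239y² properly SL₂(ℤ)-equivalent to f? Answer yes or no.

D₁ = -7, D₂ = -7
f: flip: (2,-1,1)→(1,1,2)
f: reduced (well bottom): (1,1,2) with a≤c, −a<b≤a
g: flip: (4426,2057,239)→(239,-2057,4426)
g: translate: b→-145 (≡-2057 mod 478), so (239,-2057,4426)→(239,-145,22)
g: flip: (239,-145,22)→(22,145,239)
g: translate: b→13 (≡145 mod 44), so (22,145,239)→(22,13,2)
g: flip: (22,13,2)→(2,-13,22)
g: translate: b→-1 (≡-13 mod 4), so (2,-13,22)→(2,-1,1)
g: flip: (2,-1,1)→(1,1,2)
g: reduced (well bottom): (1,1,2) with a≤c, −a<b≤a
reduced forms (1, 1, 2) vs (1, 1, 2) ⇒ equivalent

yes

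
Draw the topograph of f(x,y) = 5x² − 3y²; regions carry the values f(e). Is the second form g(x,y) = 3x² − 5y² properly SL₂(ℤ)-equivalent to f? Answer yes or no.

D₁ = 60, D₂ = 60
river cycle of f (length 2): (-3, 6, 2), (2, 6, -3)
river cycle of g (length 2): (3, 6, -2), (-2, 6, 3)
cycles differ ⇒ inequivalent

no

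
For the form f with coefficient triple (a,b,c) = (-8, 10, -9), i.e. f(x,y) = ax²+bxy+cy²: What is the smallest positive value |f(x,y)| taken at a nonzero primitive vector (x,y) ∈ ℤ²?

translate: b→6 (≡-10 mod 16), so (8,-10,9)→(8,6,7)
flip: (8,6,7)→(7,-6,8)
reduced (well bottom): (7,-6,8) with a≤c, −a<b≤a
well minimum |f| = |-7| = 7 (negative-definite)

7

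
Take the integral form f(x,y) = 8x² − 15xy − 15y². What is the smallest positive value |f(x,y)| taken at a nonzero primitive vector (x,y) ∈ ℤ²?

descent: ρ → (-15,15,8)  [lands on river]
river: ρ → (8,17,-13)
river: ρ → (-13,9,12)
river: ρ → (12,15,-10)
river: ρ → (-10,25,2)
river: ρ → (2,23,-22)
river: ρ → (-22,21,3)
river: ρ → (3,21,-22)
river: ρ → (-22,23,2)
river: ρ → (2,25,-10)
river: ρ → (-10,15,12)
river: ρ → (12,9,-13)
river: ρ → (-13,17,8)
river: ρ → (8,15,-15)
closes: descent 1, river 14
min |a| on river = 2

2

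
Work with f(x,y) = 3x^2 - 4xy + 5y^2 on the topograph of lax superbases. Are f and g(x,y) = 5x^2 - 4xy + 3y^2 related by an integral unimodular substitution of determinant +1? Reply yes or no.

D₁ = -44, D₂ = -44
f: translate: b→2 (≡-4 mod 6), so (3,-4,5)→(3,2,4)
f: reduced (well bottom): (3,2,4) with a≤c, −a<b≤a
g: flip: (5,-4,3)→(3,4,5)
g: translate: b→-2 (≡4 mod 6), so (3,4,5)→(3,-2,4)
g: reduced (well bottom): (3,-2,4) with a≤c, −a<b≤a
reduced forms (3, 2, 4) vs (3, -2, 4) ⇒ inequivalent

no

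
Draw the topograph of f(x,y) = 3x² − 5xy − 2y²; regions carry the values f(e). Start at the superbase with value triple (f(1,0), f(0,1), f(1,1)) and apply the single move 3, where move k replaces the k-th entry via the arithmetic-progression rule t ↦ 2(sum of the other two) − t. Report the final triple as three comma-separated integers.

start (3,-2,-4) = (f(1,0),f(0,1),f(1,1))
replace slot 3: 2·(3+(-2)) − (-4) = 6 → (3,-2,6)

3,-2,6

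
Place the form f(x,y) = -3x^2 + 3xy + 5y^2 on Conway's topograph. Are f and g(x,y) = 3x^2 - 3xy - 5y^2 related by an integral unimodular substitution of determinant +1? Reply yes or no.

D₁ = 69, D₂ = 69
river cycle of f (length 4): (5, 7, -1), (-1, 7, 5), (5, 3, -3), (-3, 3, 5)
river cycle of g (length 4): (-5, 3, 3), (3, 3, -5), (-5, 7, 1), (1, 7, -5)
cycles differ ⇒ inequivalent

no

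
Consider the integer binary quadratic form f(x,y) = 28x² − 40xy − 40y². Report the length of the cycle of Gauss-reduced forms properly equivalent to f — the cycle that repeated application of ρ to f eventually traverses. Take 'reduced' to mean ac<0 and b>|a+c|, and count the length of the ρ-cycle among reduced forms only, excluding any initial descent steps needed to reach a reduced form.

D = 6080, ⌊√D⌋ = 77
descent: ρ → (-40,40,28)  [lands on river]
river: ρ → (28,72,-8)
river: ρ → (-8,72,28)
river: ρ → (28,40,-40)
ρ-cycle length = 4 (tail of 1 descent step not counted)

4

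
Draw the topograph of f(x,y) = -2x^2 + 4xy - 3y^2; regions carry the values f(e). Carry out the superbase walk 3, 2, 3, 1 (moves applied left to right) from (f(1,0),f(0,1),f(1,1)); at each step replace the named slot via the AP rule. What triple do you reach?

start (-2,-3,-1) = (f(1,0),f(0,1),f(1,1))
replace slot 3: 2·((-2)+(-3)) − (-1) = -9 → (-2,-3,-9)
replace slot 2: 2·((-2)+(-9)) − (-3) = -19 → (-2,-19,-9)
replace slot 3: 2·((-2)+(-19)) − (-9) = -33 → (-2,-19,-33)
replace slot 1: 2·((-19)+(-33)) − (-2) = -102 → (-102,-19,-33)

-102,-19,-33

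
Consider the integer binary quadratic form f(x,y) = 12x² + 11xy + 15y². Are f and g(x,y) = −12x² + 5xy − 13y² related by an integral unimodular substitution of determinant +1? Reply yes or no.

D₁ = -599, D₂ = -599
f: reduced (well bottom): (12,11,15) with a≤c, −a<b≤a
g is negative-definite; reduce −g:
−g: reduced (well bottom): (12,-5,13) with a≤c, −a<b≤a
flip sign back: reduced form of g is (-12,5,-13)
reduced forms (12, 11, 15) vs (-12, 5, -13) ⇒ inequivalent

no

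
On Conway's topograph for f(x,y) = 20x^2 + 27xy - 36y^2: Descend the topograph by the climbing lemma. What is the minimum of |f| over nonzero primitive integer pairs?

river: ρ → (-36,45,11)
river: ρ → (11,43,-40)
river: ρ → (-40,37,14)
river: ρ → (14,47,-25)
river: ρ → (-25,53,8)
river: ρ → (8,59,-4)
river: ρ → (-4,53,50)
river: ρ → (50,47,-7)
river: ρ → (-7,51,36)
river: ρ → (36,21,-22)
river: ρ → (-22,23,35)
river: ρ → (35,47,-10)
river: ρ → (-10,53,20)
river: ρ → (20,27,-36)
closes: descent 0, river 14
min |a| on river = 4

4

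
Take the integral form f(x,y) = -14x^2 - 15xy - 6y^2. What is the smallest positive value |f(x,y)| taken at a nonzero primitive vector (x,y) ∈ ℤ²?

translate: b→-13 (≡15 mod 28), so (14,15,6)→(14,-13,5)
flip: (14,-13,5)→(5,13,14)
translate: b→3 (≡13 mod 10), so (5,13,14)→(5,3,6)
reduced (well bottom): (5,3,6) with a≤c, −a<b≤a
well minimum |f| = |-5| = 5 (negative-definite)

5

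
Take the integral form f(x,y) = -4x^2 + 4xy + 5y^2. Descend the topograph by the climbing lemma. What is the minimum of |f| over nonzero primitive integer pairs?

river: ρ → (5,6,-3)
river: ρ → (-3,6,5)
river: ρ → (5,4,-4)
river: ρ → (-4,4,5)
closes: descent 0, river 4
min |a| on river = 3

3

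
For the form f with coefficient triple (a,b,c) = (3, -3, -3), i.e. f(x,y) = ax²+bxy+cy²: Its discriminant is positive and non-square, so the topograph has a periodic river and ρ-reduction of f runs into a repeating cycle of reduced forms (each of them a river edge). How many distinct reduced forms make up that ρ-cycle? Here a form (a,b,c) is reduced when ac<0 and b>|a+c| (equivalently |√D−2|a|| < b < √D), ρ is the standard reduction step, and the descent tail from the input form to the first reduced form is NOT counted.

D = 45, ⌊√D⌋ = 6
descent: ρ → (-3,3,3)  [lands on river]
river: ρ → (3,3,-3)
ρ-cycle length = 2 (tail of 1 descent step not counted)

2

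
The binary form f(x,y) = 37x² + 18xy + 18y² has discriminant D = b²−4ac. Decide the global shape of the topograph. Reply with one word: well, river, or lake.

D = b²−4ac = 18² − 4·37·18 = -2340
D < 0 ⇒ definite ⇒ every region one sign ⇒ single well

well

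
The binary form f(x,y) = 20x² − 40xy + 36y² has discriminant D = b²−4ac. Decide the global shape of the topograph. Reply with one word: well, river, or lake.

D = b²−4ac = (-40)² − 4·20·36 = -1280
D < 0 ⇒ definite ⇒ every region one sign ⇒ single well

well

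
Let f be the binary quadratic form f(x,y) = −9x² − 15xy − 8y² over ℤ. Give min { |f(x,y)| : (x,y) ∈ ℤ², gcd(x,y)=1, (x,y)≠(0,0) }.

translate: b→-3 (≡15 mod 18), so (9,15,8)→(9,-3,2)
flip: (9,-3,2)→(2,3,9)
translate: b→-1 (≡3 mod 4), so (2,3,9)→(2,-1,8)
reduced (well bottom): (2,-1,8) with a≤c, −a<b≤a
well minimum |f| = |-2| = 2 (negative-definite)

2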